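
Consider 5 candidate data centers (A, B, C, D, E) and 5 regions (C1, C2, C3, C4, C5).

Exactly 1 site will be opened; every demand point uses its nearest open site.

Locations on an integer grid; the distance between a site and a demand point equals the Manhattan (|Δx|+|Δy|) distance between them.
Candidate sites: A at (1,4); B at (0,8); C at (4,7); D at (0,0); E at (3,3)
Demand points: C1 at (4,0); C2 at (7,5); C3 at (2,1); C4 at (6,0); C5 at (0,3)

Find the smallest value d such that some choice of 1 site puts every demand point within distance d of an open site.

6

Open {E}.
  Farthest demand point is C2 at distance 6 (to E); all others are ≤ 6.
With {A} the worst case is 9.
With {C} the worst case is 9.
No size-1 selection achieves below 6.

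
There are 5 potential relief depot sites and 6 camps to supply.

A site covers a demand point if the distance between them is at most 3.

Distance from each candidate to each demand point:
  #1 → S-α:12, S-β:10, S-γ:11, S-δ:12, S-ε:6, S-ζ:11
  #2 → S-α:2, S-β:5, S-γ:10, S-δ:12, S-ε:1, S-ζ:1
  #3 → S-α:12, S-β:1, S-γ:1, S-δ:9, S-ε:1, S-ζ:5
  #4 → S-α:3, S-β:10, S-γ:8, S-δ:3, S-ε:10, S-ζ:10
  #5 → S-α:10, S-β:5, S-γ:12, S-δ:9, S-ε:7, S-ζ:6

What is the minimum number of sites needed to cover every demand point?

3

Coverage sets (demand points within 3 of each site):
  #1: {}
  #2: {S-α, S-ε, S-ζ}
  #3: {S-β, S-γ, S-ε}
  #4: {S-α, S-δ}
  #5: {}
No 2 sites suffice: every size-2 union leaves at least one demand point uncovered.
But {#2, #3, #4} covers everything, so the minimum is 3.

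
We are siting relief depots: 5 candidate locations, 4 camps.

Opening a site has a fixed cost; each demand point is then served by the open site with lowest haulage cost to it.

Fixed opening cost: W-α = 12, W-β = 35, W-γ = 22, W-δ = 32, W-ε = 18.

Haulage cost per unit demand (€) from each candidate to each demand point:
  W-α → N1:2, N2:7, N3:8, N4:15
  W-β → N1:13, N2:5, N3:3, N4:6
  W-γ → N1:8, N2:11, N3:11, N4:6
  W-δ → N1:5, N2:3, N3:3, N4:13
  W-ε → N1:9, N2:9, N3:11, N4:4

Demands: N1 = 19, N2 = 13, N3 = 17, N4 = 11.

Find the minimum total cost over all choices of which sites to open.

234

Open {W-α, W-δ, W-ε}: assign each demand point to its cheapest open site.
  N1→W-α 19×2=38, N2→W-δ 13×3=39, N3→W-δ 17×3=51, N4→W-ε 11×4=44
  haulage cost 172, fixed 62 → total 234.
Compare {W-α, W-γ, W-δ, W-ε}: haulage cost 172 + fixed 84 = 256.
Compare {W-α, W-γ, W-δ}: haulage cost 194 + fixed 66 = 260.
Compare {W-α, W-β, W-ε}: haulage cost 198 + fixed 65 = 263.
All other subsets cost ≥ 256. Minimum total cost: 234.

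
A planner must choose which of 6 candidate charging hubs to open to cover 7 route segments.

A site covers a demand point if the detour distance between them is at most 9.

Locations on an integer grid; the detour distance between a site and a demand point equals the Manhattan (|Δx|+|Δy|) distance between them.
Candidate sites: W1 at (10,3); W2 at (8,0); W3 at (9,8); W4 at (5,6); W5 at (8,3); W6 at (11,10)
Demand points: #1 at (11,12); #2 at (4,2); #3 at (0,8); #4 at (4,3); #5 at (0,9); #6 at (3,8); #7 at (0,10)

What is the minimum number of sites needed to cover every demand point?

2

Coverage sets (demand points within 9 of each site):
  W1: {#2, #4}
  W2: {#2, #4}
  W3: {#1, #3, #6}
  W4: {#2, #3, #4, #5, #6, #7}
  W5: {#2, #4}
  W6: {#1}
No single site covers all 7 demand points.
But {W3, W4} covers everything, so the minimum is 2.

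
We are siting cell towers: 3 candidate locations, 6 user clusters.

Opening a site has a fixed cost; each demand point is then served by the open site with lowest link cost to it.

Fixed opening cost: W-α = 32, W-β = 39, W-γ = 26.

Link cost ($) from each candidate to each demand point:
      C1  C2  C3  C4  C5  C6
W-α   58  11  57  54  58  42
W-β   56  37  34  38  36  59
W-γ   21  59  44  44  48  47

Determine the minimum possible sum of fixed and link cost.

268

Open {W-α, W-γ}: assign each demand point to its cheapest open site.
  C1→W-γ 21, C2→W-α 11, C3→W-γ 44, C4→W-γ 44, C5→W-γ 48, C6→W-α 42
  link cost 210, fixed 58 → total 268.
Compare {W-β, W-γ}: link cost 213 + fixed 65 = 278.
Compare {W-α, W-β, W-γ}: link cost 182 + fixed 97 = 279.
Compare {W-α, W-β}: link cost 217 + fixed 71 = 288.
All other subsets cost ≥ 278. Minimum total cost: 268.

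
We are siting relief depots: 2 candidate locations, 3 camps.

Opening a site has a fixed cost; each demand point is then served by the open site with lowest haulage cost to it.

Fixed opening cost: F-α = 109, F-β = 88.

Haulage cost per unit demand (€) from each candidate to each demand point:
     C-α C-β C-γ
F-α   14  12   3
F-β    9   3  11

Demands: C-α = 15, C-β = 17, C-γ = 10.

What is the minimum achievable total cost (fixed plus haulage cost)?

384

Open {F-β}: assign each demand point to its cheapest open site.
  C-α→F-β 15×9=135, C-β→F-β 17×3=51, C-γ→F-β 10×11=110
  haulage cost 296, fixed 88 → total 384.
Compare {F-α, F-β}: haulage cost 216 + fixed 197 = 413.
Compare {F-α}: haulage cost 444 + fixed 109 = 553.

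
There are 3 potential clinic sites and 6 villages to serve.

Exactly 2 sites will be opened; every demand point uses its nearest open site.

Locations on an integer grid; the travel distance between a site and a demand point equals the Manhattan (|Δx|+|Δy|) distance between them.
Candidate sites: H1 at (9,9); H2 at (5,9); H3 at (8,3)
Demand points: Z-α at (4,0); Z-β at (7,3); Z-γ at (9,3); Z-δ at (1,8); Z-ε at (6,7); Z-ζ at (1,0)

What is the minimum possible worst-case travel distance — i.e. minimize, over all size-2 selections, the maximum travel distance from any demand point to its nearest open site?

10

Open {H1, H3}.
  Farthest demand point is Z-ζ at travel distance 10 (to H3); all others are ≤ 10.
With {H2, H3} the worst case is 10.
With {H1, H2} the worst case is 13.
No size-2 selection achieves below 10.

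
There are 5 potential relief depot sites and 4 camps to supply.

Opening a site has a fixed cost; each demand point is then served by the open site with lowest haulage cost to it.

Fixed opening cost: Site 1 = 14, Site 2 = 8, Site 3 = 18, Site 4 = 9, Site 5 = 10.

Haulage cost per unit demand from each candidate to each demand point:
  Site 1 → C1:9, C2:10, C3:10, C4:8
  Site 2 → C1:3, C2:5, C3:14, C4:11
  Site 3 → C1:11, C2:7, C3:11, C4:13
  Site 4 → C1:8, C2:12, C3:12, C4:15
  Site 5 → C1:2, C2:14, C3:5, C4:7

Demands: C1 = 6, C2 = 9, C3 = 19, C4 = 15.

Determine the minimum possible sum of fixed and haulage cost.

Open {Site 2, Site 5}: assign each demand point to its cheapest open site.
  C1→Site 5 6×2=12, C2→Site 2 9×5=45, C3→Site 5 19×5=95, C4→Site 5 15×7=105
  haulage cost 257, fixed 18 → total 275.
Compare {Site 2, Site 4, Site 5}: haulage cost 257 + fixed 27 = 284.
Compare {Site 1, Site 2, Site 5}: haulage cost 257 + fixed 32 = 289.
Compare {Site 2, Site 3, Site 5}: haulage cost 257 + fixed 36 = 293.
All other subsets cost ≥ 284. Minimum total cost: 275.

275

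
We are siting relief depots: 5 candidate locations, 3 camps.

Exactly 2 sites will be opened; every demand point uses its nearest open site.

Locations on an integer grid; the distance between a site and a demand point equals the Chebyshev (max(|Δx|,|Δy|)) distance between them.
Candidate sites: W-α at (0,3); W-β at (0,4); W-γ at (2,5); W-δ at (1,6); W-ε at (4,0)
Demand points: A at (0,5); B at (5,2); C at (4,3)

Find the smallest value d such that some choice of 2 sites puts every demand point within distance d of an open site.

Open {W-γ, W-ε}.
  Farthest demand point is A at distance 2 (to W-γ); all others are ≤ 2.
With {W-α, W-γ} the worst case is 3.
With {W-α, W-ε} the worst case is 3.
No size-2 selection achieves below 2.

2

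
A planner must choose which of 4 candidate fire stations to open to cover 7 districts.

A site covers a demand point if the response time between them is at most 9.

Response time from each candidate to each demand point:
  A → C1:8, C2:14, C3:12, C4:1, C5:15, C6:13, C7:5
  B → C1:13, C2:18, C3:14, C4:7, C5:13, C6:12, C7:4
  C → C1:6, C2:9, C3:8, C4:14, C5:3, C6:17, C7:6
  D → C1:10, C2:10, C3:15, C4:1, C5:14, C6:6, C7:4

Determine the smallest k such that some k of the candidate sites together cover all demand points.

Coverage sets (demand points within 9 of each site):
  A: {C1, C4, C7}
  B: {C4, C7}
  C: {C1, C2, C3, C5, C7}
  D: {C4, C6, C7}
No single site covers all 7 demand points.
But {C, D} covers everything, so the minimum is 2.

2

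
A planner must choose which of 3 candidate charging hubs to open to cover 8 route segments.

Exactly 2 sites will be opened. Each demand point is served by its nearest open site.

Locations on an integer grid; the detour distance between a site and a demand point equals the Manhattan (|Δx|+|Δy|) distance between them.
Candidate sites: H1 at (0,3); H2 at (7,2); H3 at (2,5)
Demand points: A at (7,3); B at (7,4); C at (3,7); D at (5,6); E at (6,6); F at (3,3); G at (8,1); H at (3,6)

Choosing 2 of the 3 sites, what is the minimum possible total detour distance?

22

Open {H2, H3}.
  A→H2 1, B→H2 2, C→H3 3, D→H3 4, E→H2 5, F→H3 3, G→H2 2, H→H3 2  ⇒ total 22.
Compare {H1, H2}: total 32.
Compare {H1, H3}: total 40.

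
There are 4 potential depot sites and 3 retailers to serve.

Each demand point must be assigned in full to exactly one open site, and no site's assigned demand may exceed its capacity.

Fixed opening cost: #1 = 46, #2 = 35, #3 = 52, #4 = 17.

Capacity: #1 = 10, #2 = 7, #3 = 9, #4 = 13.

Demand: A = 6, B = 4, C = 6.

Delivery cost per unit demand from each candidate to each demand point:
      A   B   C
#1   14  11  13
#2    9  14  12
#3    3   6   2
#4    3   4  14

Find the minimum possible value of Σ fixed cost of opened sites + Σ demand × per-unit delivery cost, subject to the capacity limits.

115

Open {#3, #4}; cheapest assignment that respects the capacities:
  #3 (cap 9, load 6): C — cost 6×2 = 12
  #4 (cap 13, load 10): A, B — cost 6×3 + 4×4 = 34
  Shipping 46, fixed 69 → total 115.
  Any other capacity-feasible assignment to {#3, #4} ships for at least 46.
Compare {#2, #3, #4}: its best feasible assignment gives total 150.
Compare {#2, #4}: its best feasible assignment gives total 158.
Every other set of open sites that can feasibly serve all demand totals ≥ 150 even under its best assignment. Minimum: 115.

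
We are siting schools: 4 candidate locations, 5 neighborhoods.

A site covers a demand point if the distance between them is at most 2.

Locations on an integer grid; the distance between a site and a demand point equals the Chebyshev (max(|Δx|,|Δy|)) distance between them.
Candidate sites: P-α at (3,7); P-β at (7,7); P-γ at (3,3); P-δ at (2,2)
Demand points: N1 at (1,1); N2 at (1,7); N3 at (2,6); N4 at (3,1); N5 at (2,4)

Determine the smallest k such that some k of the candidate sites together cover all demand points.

Coverage sets (demand points within 2 of each site):
  P-α: {N2, N3}
  P-β: {}
  P-γ: {N1, N4, N5}
  P-δ: {N1, N4, N5}
No single site covers all 5 demand points.
But {P-α, P-γ} covers everything, so the minimum is 2.

2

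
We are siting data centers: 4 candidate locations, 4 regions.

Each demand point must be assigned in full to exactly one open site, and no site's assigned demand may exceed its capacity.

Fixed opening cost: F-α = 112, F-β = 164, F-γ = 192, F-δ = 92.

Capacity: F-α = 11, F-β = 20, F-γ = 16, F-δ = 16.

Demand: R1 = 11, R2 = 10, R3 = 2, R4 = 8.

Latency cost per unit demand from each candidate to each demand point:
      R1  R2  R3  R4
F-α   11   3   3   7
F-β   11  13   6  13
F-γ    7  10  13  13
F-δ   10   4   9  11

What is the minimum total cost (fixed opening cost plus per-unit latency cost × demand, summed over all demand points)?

Open {F-β, F-δ}; cheapest assignment that respects the capacities:
  F-β (cap 20, load 19): R1, R4 — cost 11×11 + 8×13 = 225
  F-δ (cap 16, load 12): R2, R3 — cost 10×4 + 2×9 = 58
  Shipping 283, fixed 256 → total 539.
  Any other capacity-feasible assignment to {F-β, F-δ} ships for at least 283.
Compare {F-α, F-γ, F-δ}: its best feasible assignment gives total 575.
Compare {F-α, F-β, F-δ}: its best feasible assignment gives total 591.
Every other set of open sites that can feasibly serve all demand totals ≥ 575 even under its best assignment. Minimum: 539.

539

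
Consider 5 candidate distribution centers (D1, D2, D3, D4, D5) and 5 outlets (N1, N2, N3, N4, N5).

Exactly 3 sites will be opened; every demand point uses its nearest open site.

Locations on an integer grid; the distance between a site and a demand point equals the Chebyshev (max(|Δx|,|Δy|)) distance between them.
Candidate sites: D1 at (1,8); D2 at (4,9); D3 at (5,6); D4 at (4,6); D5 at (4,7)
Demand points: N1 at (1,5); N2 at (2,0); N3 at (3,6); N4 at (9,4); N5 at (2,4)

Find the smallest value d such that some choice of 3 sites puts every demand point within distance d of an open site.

Open {D1, D2, D3}.
  Farthest demand point is N2 at distance 6 (to D3); all others are ≤ 6.
With {D1, D2, D4} the worst case is 6.
With {D1, D3, D4} the worst case is 6.
No size-3 selection achieves below 6.

6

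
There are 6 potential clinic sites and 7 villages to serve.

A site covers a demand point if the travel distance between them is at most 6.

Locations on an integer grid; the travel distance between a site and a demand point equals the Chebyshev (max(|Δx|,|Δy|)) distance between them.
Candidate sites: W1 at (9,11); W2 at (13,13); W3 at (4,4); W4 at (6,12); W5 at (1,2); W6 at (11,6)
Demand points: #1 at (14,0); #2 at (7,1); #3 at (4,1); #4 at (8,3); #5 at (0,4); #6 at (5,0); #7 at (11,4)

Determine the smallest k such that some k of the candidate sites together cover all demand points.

2

Coverage sets (demand points within 6 of each site):
  W1: {}
  W2: {}
  W3: {#2, #3, #4, #5, #6}
  W4: {}
  W5: {#2, #3, #5, #6}
  W6: {#1, #2, #4, #6, #7}
No single site covers all 7 demand points.
But {W3, W6} covers everything, so the minimum is 2.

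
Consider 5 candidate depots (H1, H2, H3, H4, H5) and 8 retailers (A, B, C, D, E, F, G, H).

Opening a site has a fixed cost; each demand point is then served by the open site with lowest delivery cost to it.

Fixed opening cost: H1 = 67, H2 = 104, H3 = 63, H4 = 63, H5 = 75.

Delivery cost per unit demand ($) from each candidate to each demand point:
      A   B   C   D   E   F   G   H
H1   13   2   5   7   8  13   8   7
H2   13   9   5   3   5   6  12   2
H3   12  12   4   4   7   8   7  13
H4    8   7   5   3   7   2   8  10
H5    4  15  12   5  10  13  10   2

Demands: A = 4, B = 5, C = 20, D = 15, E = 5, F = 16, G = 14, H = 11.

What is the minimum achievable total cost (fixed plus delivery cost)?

535

Open {H4, H5}: assign each demand point to its cheapest open site.
  A→H5 4×4=16, B→H4 5×7=35, C→H4 20×5=100, D→H4 15×3=45, E→H4 5×7=35, F→H4 16×2=32, G→H4 14×8=112, H→H5 11×2=22
  delivery cost 397, fixed 138 → total 535.
Compare {H4}: delivery cost 501 + fixed 63 = 564.
Compare {H3, H4, H5}: delivery cost 363 + fixed 201 = 564.
Compare {H2, H4}: delivery cost 403 + fixed 167 = 570.
All other subsets cost ≥ 564. Minimum total cost: 535.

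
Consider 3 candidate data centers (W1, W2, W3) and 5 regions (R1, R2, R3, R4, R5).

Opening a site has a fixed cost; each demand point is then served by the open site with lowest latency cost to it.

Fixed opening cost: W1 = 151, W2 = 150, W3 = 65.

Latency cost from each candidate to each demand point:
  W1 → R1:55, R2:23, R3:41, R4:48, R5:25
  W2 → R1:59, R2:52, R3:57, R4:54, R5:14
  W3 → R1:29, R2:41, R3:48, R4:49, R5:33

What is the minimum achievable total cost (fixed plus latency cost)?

265

Open {W3}: assign each demand point to its cheapest open site.
  R1→W3 29, R2→W3 41, R3→W3 48, R4→W3 49, R5→W3 33
  latency cost 200, fixed 65 → total 265.
Compare {W1}: latency cost 192 + fixed 151 = 343.
Compare {W1, W3}: latency cost 166 + fixed 216 = 382.
Compare {W2}: latency cost 236 + fixed 150 = 386.
All other subsets cost ≥ 343. Minimum total cost: 265.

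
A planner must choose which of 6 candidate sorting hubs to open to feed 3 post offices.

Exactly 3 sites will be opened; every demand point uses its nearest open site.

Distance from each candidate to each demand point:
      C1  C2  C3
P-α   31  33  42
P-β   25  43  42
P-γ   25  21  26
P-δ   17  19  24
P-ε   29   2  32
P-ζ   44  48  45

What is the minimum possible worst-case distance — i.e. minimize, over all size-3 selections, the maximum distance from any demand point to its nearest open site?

24

Open {P-α, P-β, P-δ}.
  Farthest demand point is C3 at distance 24 (to P-δ); all others are ≤ 24.
With {P-α, P-γ, P-δ} the worst case is 24.
With {P-α, P-δ, P-ε} the worst case is 24.
No size-3 selection achieves below 24.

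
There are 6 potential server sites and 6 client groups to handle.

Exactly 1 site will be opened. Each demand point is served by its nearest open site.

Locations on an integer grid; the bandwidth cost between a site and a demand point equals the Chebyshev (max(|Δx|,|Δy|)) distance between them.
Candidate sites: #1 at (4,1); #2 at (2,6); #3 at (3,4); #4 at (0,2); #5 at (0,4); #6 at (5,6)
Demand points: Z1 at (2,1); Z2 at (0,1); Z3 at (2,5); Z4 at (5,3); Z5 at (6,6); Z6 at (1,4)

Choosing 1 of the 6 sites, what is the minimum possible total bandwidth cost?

Open {#3}.
  Z1→#3 3, Z2→#3 3, Z3→#3 1, Z4→#3 2, Z5→#3 3, Z6→#3 2  ⇒ total 14.
Compare {#4}: total 19.
Compare {#1}: total 20.
No size-1 selection does better; minimum is 14.

14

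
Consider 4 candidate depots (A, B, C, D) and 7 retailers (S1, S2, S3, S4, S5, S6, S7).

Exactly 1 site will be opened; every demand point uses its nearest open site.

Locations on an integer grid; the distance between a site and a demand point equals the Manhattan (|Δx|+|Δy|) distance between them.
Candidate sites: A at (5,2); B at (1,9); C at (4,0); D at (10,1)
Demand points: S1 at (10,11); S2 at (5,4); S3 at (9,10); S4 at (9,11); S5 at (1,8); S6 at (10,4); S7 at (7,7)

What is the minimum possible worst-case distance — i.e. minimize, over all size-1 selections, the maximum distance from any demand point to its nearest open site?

14

Open {A}.
  Farthest demand point is S1 at distance 14 (to A); all others are ≤ 14.
With {B} the worst case is 14.
With {D} the worst case is 16.
No size-1 selection achieves below 14.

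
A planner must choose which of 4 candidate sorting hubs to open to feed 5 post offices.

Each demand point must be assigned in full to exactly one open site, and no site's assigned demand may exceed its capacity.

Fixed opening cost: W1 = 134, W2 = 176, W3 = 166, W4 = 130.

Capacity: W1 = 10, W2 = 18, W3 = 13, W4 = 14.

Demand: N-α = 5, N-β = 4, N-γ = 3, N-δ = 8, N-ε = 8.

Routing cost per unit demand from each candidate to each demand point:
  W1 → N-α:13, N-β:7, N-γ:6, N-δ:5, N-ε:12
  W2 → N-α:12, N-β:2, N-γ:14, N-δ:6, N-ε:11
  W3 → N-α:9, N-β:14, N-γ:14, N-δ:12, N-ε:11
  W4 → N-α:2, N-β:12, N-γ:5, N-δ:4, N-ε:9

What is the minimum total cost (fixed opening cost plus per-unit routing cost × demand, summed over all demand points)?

486

Open {W2, W4}; cheapest assignment that respects the capacities:
  W2 (cap 18, load 15): N-β, N-γ, N-ε — cost 4×2 + 3×14 + 8×11 = 138
  W4 (cap 14, load 13): N-α, N-δ — cost 5×2 + 8×4 = 42
  Shipping 180, fixed 306 → total 486.
  Any other capacity-feasible assignment to {W2, W4} ships for at least 180.
Compare {W2, W3}: its best feasible assignment gives total 573.
Compare {W1, W2, W4}: its best feasible assignment gives total 596.
Every other set of open sites that can feasibly serve all demand totals ≥ 573 even under its best assignment. Minimum: 486.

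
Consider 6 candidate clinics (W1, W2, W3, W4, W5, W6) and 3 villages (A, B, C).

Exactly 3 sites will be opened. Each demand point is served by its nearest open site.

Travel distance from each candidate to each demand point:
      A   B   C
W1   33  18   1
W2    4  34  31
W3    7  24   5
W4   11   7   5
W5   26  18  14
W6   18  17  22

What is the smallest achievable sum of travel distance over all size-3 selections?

12

Open {W1, W2, W4}.
  A→W2 4, B→W4 7, C→W1 1  ⇒ total 12.
Compare {W1, W3, W4}: total 15.
Compare {W2, W3, W4}: total 16.
No size-3 selection does better; minimum is 12.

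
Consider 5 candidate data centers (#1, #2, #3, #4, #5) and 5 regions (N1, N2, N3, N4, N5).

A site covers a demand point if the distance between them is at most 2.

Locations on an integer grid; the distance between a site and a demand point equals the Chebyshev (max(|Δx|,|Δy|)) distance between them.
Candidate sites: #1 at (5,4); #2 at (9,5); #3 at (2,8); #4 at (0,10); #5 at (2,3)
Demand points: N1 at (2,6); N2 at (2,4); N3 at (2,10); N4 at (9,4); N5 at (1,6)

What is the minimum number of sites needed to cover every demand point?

3

Coverage sets (demand points within 2 of each site):
  #1: {}
  #2: {N4}
  #3: {N1, N3, N5}
  #4: {N3}
  #5: {N2}
No 2 sites suffice: every size-2 union leaves at least one demand point uncovered.
But {#2, #3, #5} covers everything, so the minimum is 3.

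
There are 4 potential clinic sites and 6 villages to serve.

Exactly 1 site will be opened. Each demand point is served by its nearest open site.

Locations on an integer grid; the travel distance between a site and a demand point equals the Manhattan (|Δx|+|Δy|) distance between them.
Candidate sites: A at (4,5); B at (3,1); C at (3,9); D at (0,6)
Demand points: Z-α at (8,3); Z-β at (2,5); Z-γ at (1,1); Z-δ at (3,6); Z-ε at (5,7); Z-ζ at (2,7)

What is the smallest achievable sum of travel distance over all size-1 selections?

Open {A}.
  Z-α→A 6, Z-β→A 2, Z-γ→A 7, Z-δ→A 2, Z-ε→A 3, Z-ζ→A 4  ⇒ total 24.
Compare {D}: total 32.
Compare {B}: total 34.
No size-1 selection does better; minimum is 24.

24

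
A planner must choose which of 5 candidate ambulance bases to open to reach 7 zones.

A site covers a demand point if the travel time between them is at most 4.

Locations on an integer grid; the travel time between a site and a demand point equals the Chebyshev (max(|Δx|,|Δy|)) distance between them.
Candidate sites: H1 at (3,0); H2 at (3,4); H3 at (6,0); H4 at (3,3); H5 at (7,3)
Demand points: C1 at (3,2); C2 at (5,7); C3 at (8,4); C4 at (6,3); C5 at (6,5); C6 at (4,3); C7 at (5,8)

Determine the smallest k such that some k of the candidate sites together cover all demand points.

Coverage sets (demand points within 4 of each site):
  H1: {C1, C4, C6}
  H2: {C1, C2, C4, C5, C6, C7}
  H3: {C1, C3, C4, C6}
  H4: {C1, C2, C4, C5, C6}
  H5: {C1, C2, C3, C4, C5, C6}
No single site covers all 7 demand points.
But {H2, H3} covers everything, so the minimum is 2.

2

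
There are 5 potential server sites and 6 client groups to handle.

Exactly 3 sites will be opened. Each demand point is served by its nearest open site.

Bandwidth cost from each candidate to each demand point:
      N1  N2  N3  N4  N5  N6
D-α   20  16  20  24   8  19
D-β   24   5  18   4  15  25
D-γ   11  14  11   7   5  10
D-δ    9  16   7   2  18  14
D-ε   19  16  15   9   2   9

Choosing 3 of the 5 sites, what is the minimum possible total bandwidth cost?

34

Open {D-β, D-δ, D-ε}.
  N1→D-δ 9, N2→D-β 5, N3→D-δ 7, N4→D-δ 2, N5→D-ε 2, N6→D-ε 9  ⇒ total 34.
Compare {D-β, D-γ, D-δ}: total 38.
Compare {D-β, D-γ, D-ε}: total 42.
No size-3 selection does better; minimum is 34.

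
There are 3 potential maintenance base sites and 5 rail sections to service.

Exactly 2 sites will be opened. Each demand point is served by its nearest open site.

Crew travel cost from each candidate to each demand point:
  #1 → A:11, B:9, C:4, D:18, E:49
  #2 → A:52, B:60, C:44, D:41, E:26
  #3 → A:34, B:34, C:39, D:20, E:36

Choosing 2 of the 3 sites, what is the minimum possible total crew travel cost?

Open {#1, #2}.
  A→#1 11, B→#1 9, C→#1 4, D→#1 18, E→#2 26  ⇒ total 68.
Compare {#1, #3}: total 78.
Compare {#2, #3}: total 153.

68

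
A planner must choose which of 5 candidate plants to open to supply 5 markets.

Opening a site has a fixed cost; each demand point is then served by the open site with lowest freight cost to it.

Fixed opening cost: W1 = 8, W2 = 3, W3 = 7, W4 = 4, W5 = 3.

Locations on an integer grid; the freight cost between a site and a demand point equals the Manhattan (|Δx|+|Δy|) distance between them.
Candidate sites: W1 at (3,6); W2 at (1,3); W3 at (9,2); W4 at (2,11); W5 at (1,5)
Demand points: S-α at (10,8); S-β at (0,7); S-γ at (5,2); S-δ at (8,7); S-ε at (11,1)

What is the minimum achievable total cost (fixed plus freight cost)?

33

Open {W3, W5}: assign each demand point to its cheapest open site.
  S-α→W3 7, S-β→W5 3, S-γ→W3 4, S-δ→W3 6, S-ε→W3 3
  freight cost 23, fixed 10 → total 33.
Compare {W2, W3}: freight cost 25 + fixed 10 = 35.
Compare {W2, W3, W5}: freight cost 23 + fixed 13 = 36.
Compare {W3, W4}: freight cost 26 + fixed 11 = 37.
All other subsets cost ≥ 35. Minimum total cost: 33.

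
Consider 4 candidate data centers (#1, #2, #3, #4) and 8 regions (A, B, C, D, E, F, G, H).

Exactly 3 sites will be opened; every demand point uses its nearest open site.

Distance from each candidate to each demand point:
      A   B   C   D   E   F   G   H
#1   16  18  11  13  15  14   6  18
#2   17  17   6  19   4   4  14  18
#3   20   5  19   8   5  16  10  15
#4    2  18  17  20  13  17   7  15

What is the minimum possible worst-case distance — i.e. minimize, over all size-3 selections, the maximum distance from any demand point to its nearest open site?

Open {#1, #3, #4}.
  Farthest demand point is H at distance 15 (to #3); all others are ≤ 15.
With {#2, #3, #4} the worst case is 15.
With {#1, #2, #3} the worst case is 16.
No size-3 selection achieves below 15.

15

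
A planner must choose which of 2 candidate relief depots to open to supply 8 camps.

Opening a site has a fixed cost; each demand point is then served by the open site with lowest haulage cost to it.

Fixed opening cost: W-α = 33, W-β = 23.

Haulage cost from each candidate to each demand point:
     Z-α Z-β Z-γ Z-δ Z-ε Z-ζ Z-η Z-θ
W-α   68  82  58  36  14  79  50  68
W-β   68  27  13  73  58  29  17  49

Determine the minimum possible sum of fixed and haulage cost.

309

Open {W-α, W-β}: assign each demand point to its cheapest open site.
  Z-α→W-α 68, Z-β→W-β 27, Z-γ→W-β 13, Z-δ→W-α 36, Z-ε→W-α 14, Z-ζ→W-β 29, Z-η→W-β 17, Z-θ→W-β 49
  haulage cost 253, fixed 56 → total 309.
Compare {W-β}: haulage cost 334 + fixed 23 = 357.
Compare {W-α}: haulage cost 455 + fixed 33 = 488.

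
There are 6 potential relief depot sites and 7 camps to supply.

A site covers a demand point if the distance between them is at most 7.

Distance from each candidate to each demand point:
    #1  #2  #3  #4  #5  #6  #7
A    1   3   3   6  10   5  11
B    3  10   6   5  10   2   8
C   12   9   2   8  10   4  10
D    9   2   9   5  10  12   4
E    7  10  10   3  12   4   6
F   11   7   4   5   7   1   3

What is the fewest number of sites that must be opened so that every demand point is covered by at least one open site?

Coverage sets (demand points within 7 of each site):
  A: {#1, #2, #3, #4, #6}
  B: {#1, #3, #4, #6}
  C: {#3, #6}
  D: {#2, #4, #7}
  E: {#1, #4, #6, #7}
  F: {#2, #3, #4, #5, #6, #7}
No single site covers all 7 demand points.
But {A, F} covers everything, so the minimum is 2.

2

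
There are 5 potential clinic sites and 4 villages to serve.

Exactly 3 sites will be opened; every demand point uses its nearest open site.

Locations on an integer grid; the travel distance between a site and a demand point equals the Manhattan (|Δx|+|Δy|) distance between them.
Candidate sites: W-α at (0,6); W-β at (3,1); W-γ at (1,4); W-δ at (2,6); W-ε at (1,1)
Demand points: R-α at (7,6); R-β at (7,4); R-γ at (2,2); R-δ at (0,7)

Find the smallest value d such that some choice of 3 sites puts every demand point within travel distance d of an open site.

6

Open {W-α, W-γ, W-δ}.
  Farthest demand point is R-β at travel distance 6 (to W-γ); all others are ≤ 6.
With {W-β, W-γ, W-δ} the worst case is 6.
With {W-γ, W-δ, W-ε} the worst case is 6.
No size-3 selection achieves below 6.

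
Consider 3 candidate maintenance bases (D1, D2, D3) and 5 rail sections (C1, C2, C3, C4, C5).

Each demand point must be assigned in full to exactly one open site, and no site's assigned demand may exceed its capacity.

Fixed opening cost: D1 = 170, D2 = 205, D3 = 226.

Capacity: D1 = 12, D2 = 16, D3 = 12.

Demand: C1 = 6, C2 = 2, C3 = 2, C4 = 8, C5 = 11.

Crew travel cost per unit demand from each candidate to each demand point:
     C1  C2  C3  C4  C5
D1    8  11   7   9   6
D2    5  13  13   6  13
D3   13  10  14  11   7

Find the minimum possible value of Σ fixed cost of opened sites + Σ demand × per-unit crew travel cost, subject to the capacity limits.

791

Open {D1, D2, D3}; cheapest assignment that respects the capacities:
  D1 (cap 12, load 11): C5 — cost 11×6 = 66
  D2 (cap 16, load 16): C1, C3, C4 — cost 6×5 + 2×13 + 8×6 = 104
  D3 (cap 12, load 2): C2 — cost 2×10 = 20
  Shipping 190, fixed 601 → total 791.
  Any other capacity-feasible assignment to {D1, D2, D3} ships for at least 190.
Total demand is 29 and no other set of sites has combined capacity ≥ 29, so {D1, D2, D3} is the only feasible choice of open sites. Minimum: 791.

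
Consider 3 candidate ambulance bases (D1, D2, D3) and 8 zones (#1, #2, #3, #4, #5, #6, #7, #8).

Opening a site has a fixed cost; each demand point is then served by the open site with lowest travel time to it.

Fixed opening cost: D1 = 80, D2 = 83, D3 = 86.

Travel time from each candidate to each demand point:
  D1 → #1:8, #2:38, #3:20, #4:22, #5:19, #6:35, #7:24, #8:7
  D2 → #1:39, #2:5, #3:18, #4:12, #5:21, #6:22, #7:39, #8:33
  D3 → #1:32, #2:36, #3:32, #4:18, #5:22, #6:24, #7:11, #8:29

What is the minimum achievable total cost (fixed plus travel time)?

253

Open {D1}: assign each demand point to its cheapest open site.
  #1→D1 8, #2→D1 38, #3→D1 20, #4→D1 22, #5→D1 19, #6→D1 35, #7→D1 24, #8→D1 7
  travel time 173, fixed 80 → total 253.
Compare {D2}: travel time 189 + fixed 83 = 272.
Compare {D1, D2}: travel time 115 + fixed 163 = 278.
Compare {D3}: travel time 204 + fixed 86 = 290.
All other subsets cost ≥ 272. Minimum total cost: 253.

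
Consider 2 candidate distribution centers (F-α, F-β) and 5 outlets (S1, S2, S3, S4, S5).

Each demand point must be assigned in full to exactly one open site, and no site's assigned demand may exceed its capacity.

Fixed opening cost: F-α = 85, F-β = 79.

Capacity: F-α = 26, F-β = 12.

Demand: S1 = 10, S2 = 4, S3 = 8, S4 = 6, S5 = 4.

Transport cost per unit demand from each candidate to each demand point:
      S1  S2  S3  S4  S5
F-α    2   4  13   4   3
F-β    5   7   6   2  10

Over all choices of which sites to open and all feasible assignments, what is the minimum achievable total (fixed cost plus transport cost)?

284

Open {F-α, F-β}; cheapest assignment that respects the capacities:
  F-α (cap 26, load 24): S1, S2, S4, S5 — cost 10×2 + 4×4 + 6×4 + 4×3 = 72
  F-β (cap 12, load 8): S3 — cost 8×6 = 48
  Shipping 120, fixed 164 → total 284.
  Any other capacity-feasible assignment to {F-α, F-β} ships for at least 120.
Total demand is 32 and no other set of sites has combined capacity ≥ 32, so {F-α, F-β} is the only feasible choice of open sites. Minimum: 284.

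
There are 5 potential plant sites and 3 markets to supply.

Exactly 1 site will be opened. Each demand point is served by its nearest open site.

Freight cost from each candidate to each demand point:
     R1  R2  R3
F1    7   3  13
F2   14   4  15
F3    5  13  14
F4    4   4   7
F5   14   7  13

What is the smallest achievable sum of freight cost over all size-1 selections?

Open {F4}.
  R1→F4 4, R2→F4 4, R3→F4 7  ⇒ total 15.
Compare {F1}: total 23.
Compare {F3}: total 32.
No size-1 selection does better; minimum is 15.

15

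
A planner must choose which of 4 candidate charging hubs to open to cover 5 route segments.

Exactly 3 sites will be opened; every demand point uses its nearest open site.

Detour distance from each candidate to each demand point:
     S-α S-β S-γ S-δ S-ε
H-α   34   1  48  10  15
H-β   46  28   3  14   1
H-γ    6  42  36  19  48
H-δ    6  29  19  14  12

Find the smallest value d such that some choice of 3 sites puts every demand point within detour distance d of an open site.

10

Open {H-α, H-β, H-γ}.
  Farthest demand point is S-δ at detour distance 10 (to H-α); all others are ≤ 10.
With {H-α, H-β, H-δ} the worst case is 10.
With {H-α, H-γ, H-δ} the worst case is 19.
No size-3 selection achieves below 10.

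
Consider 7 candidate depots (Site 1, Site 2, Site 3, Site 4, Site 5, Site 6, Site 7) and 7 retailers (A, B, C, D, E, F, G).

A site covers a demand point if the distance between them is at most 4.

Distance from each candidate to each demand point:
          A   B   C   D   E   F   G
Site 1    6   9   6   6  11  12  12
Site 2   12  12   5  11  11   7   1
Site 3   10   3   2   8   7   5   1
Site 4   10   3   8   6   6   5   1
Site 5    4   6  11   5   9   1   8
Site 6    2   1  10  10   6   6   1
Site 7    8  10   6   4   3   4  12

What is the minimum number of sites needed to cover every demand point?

3

Coverage sets (demand points within 4 of each site):
  Site 1: {}
  Site 2: {G}
  Site 3: {B, C, G}
  Site 4: {B, G}
  Site 5: {A, F}
  Site 6: {A, B, G}
  Site 7: {D, E, F}
No 2 sites suffice: every size-2 union leaves at least one demand point uncovered.
But {Site 3, Site 5, Site 7} covers everything, so the minimum is 3.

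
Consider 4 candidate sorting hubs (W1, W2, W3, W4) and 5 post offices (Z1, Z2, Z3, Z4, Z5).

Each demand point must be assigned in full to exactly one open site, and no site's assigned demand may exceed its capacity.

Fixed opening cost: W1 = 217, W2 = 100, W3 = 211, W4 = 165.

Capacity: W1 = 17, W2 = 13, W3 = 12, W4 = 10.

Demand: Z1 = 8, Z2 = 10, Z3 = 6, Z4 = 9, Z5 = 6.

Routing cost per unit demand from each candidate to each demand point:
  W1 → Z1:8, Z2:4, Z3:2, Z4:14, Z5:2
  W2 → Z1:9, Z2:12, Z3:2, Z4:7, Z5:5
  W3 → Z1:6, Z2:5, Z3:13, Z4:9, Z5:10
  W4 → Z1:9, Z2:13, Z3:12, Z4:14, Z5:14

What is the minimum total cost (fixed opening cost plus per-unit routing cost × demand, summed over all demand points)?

810

Open {W1, W2, W3}; cheapest assignment that respects the capacities:
  W1 (cap 17, load 17): Z1, Z4 — cost 8×8 + 9×14 = 190
  W2 (cap 13, load 12): Z3, Z5 — cost 6×2 + 6×5 = 42
  W3 (cap 12, load 10): Z2 — cost 10×5 = 50
  Shipping 282, fixed 528 → total 810.
  Any other capacity-feasible assignment to {W1, W2, W3} ships for at least 282.
Compare {W1, W2, W4}: its best feasible assignment gives total 844.
Compare {W1, W2, W3, W4}: its best feasible assignment gives total 902.
Every other set of open sites that can feasibly serve all demand totals ≥ 844 even under its best assignment. Minimum: 810.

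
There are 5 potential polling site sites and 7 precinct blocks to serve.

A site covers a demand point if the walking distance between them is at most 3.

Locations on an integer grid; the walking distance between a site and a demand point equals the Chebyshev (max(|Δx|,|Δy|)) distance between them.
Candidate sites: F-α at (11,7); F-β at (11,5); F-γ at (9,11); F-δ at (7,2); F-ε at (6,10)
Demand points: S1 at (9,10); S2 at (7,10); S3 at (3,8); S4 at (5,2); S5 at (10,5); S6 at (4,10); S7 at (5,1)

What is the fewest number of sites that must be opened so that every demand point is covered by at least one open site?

Coverage sets (demand points within 3 of each site):
  F-α: {S1, S5}
  F-β: {S5}
  F-γ: {S1, S2}
  F-δ: {S4, S5, S7}
  F-ε: {S1, S2, S3, S6}
No single site covers all 7 demand points.
But {F-δ, F-ε} covers everything, so the minimum is 2.

2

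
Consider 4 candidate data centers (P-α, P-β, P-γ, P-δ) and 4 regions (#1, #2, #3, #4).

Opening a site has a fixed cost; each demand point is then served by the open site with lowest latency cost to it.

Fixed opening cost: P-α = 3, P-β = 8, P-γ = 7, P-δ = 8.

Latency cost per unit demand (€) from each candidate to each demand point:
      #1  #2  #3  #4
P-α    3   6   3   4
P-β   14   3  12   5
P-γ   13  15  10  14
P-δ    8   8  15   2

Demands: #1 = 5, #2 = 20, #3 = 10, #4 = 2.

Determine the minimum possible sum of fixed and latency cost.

124

Open {P-α, P-β}: assign each demand point to its cheapest open site.
  #1→P-α 5×3=15, #2→P-β 20×3=60, #3→P-α 10×3=30, #4→P-α 2×4=8
  latency cost 113, fixed 11 → total 124.
Compare {P-α, P-β, P-δ}: latency cost 109 + fixed 19 = 128.
Compare {P-α, P-β, P-γ}: latency cost 113 + fixed 18 = 131.
Compare {P-α, P-β, P-γ, P-δ}: latency cost 109 + fixed 26 = 135.
All other subsets cost ≥ 128. Minimum total cost: 124.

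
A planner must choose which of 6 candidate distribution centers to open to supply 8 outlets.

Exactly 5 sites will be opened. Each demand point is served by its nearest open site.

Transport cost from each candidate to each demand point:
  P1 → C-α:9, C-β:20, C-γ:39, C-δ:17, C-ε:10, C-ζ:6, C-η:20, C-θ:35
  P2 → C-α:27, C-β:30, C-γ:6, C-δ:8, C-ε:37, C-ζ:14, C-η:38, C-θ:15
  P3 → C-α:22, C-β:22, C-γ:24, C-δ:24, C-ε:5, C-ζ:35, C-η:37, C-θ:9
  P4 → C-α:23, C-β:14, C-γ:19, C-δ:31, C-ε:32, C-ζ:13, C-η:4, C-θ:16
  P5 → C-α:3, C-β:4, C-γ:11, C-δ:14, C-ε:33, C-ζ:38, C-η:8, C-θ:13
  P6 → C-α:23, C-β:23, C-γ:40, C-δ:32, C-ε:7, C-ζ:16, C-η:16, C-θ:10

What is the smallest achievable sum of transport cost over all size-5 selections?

45

Open {P1, P2, P3, P4, P5}.
  C-α→P5 3, C-β→P5 4, C-γ→P2 6, C-δ→P2 8, C-ε→P3 5, C-ζ→P1 6, C-η→P4 4, C-θ→P3 9  ⇒ total 45.
Compare {P1, P2, P4, P5, P6}: total 48.
Compare {P1, P2, P3, P5, P6}: total 49.
No size-5 selection does better; minimum is 45.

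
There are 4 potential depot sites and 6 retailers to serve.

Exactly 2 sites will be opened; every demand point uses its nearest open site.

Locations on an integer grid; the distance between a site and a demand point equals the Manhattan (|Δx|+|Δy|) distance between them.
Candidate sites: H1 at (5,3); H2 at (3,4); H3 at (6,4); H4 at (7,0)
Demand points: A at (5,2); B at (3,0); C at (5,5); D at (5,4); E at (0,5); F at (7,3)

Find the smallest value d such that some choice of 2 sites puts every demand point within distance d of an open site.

Open {H1, H2}.
  Farthest demand point is B at distance 4 (to H2); all others are ≤ 4.
With {H2, H3} the worst case is 4.
With {H2, H4} the worst case is 4.
No size-2 selection achieves below 4.

4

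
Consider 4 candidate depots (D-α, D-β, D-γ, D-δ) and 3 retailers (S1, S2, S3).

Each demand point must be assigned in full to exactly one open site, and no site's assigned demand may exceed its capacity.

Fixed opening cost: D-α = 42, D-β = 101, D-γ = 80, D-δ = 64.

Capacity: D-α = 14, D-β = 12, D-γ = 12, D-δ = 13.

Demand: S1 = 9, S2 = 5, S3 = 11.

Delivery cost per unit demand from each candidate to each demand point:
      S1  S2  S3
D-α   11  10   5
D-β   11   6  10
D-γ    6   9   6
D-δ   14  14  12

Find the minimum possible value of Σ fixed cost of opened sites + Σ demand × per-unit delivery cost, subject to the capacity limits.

337

Open {D-α, D-γ}; cheapest assignment that respects the capacities:
  D-α (cap 14, load 14): S1, S2 — cost 9×11 + 5×10 = 149
  D-γ (cap 12, load 11): S3 — cost 11×6 = 66
  Shipping 215, fixed 122 → total 337.
  Any other capacity-feasible assignment to {D-α, D-γ} ships for at least 215.
Compare {D-α, D-β, D-γ}: its best feasible assignment gives total 362.
Compare {D-α, D-γ, D-δ}: its best feasible assignment gives total 365.
Every other set of open sites that can feasibly serve all demand totals ≥ 362 even under its best assignment. Minimum: 337.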